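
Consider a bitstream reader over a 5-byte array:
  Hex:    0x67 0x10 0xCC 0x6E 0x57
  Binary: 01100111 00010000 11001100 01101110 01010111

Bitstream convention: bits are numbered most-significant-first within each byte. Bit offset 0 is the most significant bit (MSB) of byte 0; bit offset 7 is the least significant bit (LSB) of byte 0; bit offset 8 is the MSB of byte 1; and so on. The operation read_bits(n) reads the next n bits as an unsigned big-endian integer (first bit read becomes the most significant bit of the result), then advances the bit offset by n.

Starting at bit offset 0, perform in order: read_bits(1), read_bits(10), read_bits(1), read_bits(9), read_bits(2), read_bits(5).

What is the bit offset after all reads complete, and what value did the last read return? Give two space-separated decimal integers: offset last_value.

Read 1: bits[0:1] width=1 -> value=0 (bin 0); offset now 1 = byte 0 bit 1; 39 bits remain
Read 2: bits[1:11] width=10 -> value=824 (bin 1100111000); offset now 11 = byte 1 bit 3; 29 bits remain
Read 3: bits[11:12] width=1 -> value=1 (bin 1); offset now 12 = byte 1 bit 4; 28 bits remain
Read 4: bits[12:21] width=9 -> value=25 (bin 000011001); offset now 21 = byte 2 bit 5; 19 bits remain
Read 5: bits[21:23] width=2 -> value=2 (bin 10); offset now 23 = byte 2 bit 7; 17 bits remain
Read 6: bits[23:28] width=5 -> value=6 (bin 00110); offset now 28 = byte 3 bit 4; 12 bits remain

Answer: 28 6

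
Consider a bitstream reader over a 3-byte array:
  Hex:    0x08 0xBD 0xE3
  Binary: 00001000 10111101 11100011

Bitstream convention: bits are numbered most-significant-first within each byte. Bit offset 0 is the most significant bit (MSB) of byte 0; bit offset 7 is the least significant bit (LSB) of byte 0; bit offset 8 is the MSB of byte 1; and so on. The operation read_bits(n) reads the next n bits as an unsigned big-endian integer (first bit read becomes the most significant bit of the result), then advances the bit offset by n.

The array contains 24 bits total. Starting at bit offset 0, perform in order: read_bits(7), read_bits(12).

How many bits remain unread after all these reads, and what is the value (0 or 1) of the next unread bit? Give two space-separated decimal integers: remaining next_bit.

Answer: 5 0

Derivation:
Read 1: bits[0:7] width=7 -> value=4 (bin 0000100); offset now 7 = byte 0 bit 7; 17 bits remain
Read 2: bits[7:19] width=12 -> value=1519 (bin 010111101111); offset now 19 = byte 2 bit 3; 5 bits remain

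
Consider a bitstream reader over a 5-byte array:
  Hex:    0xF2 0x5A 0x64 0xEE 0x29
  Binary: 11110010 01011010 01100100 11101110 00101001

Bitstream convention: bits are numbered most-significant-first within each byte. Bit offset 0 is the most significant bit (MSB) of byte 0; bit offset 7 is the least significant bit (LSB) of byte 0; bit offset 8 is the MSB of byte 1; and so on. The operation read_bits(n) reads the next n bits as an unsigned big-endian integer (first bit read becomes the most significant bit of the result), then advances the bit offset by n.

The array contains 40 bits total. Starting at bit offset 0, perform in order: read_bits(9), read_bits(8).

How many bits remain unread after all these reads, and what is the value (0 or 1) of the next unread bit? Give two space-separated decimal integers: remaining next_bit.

Answer: 23 1

Derivation:
Read 1: bits[0:9] width=9 -> value=484 (bin 111100100); offset now 9 = byte 1 bit 1; 31 bits remain
Read 2: bits[9:17] width=8 -> value=180 (bin 10110100); offset now 17 = byte 2 bit 1; 23 bits remain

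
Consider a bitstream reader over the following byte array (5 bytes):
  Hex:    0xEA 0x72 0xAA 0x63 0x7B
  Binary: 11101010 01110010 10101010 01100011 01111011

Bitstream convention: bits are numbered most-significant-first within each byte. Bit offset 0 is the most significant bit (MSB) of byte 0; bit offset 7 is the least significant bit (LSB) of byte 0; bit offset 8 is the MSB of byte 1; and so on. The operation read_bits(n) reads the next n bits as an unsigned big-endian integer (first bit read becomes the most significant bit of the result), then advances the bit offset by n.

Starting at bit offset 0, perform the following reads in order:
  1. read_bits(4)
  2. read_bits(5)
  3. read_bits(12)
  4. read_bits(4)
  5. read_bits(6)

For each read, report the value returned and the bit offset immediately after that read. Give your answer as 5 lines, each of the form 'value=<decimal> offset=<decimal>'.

Read 1: bits[0:4] width=4 -> value=14 (bin 1110); offset now 4 = byte 0 bit 4; 36 bits remain
Read 2: bits[4:9] width=5 -> value=20 (bin 10100); offset now 9 = byte 1 bit 1; 31 bits remain
Read 3: bits[9:21] width=12 -> value=3669 (bin 111001010101); offset now 21 = byte 2 bit 5; 19 bits remain
Read 4: bits[21:25] width=4 -> value=4 (bin 0100); offset now 25 = byte 3 bit 1; 15 bits remain
Read 5: bits[25:31] width=6 -> value=49 (bin 110001); offset now 31 = byte 3 bit 7; 9 bits remain

Answer: value=14 offset=4
value=20 offset=9
value=3669 offset=21
value=4 offset=25
value=49 offset=31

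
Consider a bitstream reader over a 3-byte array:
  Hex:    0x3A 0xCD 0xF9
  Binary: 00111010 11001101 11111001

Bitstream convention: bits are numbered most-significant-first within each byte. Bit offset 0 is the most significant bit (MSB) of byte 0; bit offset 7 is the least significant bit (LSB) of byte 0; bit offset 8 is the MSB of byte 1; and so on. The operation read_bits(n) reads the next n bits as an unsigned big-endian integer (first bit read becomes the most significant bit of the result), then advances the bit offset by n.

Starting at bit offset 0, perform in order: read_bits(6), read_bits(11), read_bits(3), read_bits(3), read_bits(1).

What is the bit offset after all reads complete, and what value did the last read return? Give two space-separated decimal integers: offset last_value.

Read 1: bits[0:6] width=6 -> value=14 (bin 001110); offset now 6 = byte 0 bit 6; 18 bits remain
Read 2: bits[6:17] width=11 -> value=1435 (bin 10110011011); offset now 17 = byte 2 bit 1; 7 bits remain
Read 3: bits[17:20] width=3 -> value=7 (bin 111); offset now 20 = byte 2 bit 4; 4 bits remain
Read 4: bits[20:23] width=3 -> value=4 (bin 100); offset now 23 = byte 2 bit 7; 1 bits remain
Read 5: bits[23:24] width=1 -> value=1 (bin 1); offset now 24 = byte 3 bit 0; 0 bits remain

Answer: 24 1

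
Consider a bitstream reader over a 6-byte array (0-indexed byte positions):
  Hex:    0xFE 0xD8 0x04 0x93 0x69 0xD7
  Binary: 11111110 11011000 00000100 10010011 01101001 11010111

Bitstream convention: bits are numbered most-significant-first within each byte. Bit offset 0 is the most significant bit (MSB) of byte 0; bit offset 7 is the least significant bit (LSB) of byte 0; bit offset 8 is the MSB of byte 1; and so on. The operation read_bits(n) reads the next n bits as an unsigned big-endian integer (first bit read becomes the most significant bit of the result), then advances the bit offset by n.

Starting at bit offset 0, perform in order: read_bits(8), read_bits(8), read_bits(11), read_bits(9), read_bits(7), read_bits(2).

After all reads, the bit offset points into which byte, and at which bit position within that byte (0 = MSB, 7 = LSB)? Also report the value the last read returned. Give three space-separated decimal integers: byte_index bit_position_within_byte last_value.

Answer: 5 5 2

Derivation:
Read 1: bits[0:8] width=8 -> value=254 (bin 11111110); offset now 8 = byte 1 bit 0; 40 bits remain
Read 2: bits[8:16] width=8 -> value=216 (bin 11011000); offset now 16 = byte 2 bit 0; 32 bits remain
Read 3: bits[16:27] width=11 -> value=36 (bin 00000100100); offset now 27 = byte 3 bit 3; 21 bits remain
Read 4: bits[27:36] width=9 -> value=310 (bin 100110110); offset now 36 = byte 4 bit 4; 12 bits remain
Read 5: bits[36:43] width=7 -> value=78 (bin 1001110); offset now 43 = byte 5 bit 3; 5 bits remain
Read 6: bits[43:45] width=2 -> value=2 (bin 10); offset now 45 = byte 5 bit 5; 3 bits remain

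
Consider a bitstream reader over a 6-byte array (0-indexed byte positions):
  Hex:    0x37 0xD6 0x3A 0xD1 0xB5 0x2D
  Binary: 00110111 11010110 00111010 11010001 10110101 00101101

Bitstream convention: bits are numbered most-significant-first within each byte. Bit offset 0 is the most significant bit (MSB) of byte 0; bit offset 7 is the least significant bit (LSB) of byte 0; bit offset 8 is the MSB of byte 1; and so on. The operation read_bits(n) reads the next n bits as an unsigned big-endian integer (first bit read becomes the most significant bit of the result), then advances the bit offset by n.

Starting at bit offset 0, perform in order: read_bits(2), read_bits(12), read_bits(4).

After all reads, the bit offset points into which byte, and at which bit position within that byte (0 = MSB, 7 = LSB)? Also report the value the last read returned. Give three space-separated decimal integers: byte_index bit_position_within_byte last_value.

Read 1: bits[0:2] width=2 -> value=0 (bin 00); offset now 2 = byte 0 bit 2; 46 bits remain
Read 2: bits[2:14] width=12 -> value=3573 (bin 110111110101); offset now 14 = byte 1 bit 6; 34 bits remain
Read 3: bits[14:18] width=4 -> value=8 (bin 1000); offset now 18 = byte 2 bit 2; 30 bits remain

Answer: 2 2 8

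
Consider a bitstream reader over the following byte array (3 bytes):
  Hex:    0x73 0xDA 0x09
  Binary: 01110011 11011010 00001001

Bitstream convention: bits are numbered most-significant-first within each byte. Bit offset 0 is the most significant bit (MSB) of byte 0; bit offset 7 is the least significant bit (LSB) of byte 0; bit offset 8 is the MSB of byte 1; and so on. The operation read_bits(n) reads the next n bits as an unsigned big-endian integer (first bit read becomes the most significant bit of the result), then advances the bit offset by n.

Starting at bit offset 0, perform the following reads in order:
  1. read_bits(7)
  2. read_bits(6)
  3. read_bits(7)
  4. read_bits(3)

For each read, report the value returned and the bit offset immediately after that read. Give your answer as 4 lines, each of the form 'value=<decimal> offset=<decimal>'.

Answer: value=57 offset=7
value=59 offset=13
value=32 offset=20
value=4 offset=23

Derivation:
Read 1: bits[0:7] width=7 -> value=57 (bin 0111001); offset now 7 = byte 0 bit 7; 17 bits remain
Read 2: bits[7:13] width=6 -> value=59 (bin 111011); offset now 13 = byte 1 bit 5; 11 bits remain
Read 3: bits[13:20] width=7 -> value=32 (bin 0100000); offset now 20 = byte 2 bit 4; 4 bits remain
Read 4: bits[20:23] width=3 -> value=4 (bin 100); offset now 23 = byte 2 bit 7; 1 bits remain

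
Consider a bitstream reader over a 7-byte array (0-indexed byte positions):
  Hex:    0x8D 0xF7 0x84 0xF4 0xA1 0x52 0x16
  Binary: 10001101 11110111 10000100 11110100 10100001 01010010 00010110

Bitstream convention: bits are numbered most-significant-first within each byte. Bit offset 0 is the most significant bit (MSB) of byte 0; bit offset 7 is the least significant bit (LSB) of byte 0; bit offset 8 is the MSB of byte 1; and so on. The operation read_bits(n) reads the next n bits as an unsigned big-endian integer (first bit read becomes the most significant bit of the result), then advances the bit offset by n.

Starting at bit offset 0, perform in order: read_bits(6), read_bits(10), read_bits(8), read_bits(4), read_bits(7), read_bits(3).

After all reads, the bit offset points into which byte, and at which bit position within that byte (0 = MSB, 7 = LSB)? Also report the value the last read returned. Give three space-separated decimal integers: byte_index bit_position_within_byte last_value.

Read 1: bits[0:6] width=6 -> value=35 (bin 100011); offset now 6 = byte 0 bit 6; 50 bits remain
Read 2: bits[6:16] width=10 -> value=503 (bin 0111110111); offset now 16 = byte 2 bit 0; 40 bits remain
Read 3: bits[16:24] width=8 -> value=132 (bin 10000100); offset now 24 = byte 3 bit 0; 32 bits remain
Read 4: bits[24:28] width=4 -> value=15 (bin 1111); offset now 28 = byte 3 bit 4; 28 bits remain
Read 5: bits[28:35] width=7 -> value=37 (bin 0100101); offset now 35 = byte 4 bit 3; 21 bits remain
Read 6: bits[35:38] width=3 -> value=0 (bin 000); offset now 38 = byte 4 bit 6; 18 bits remain

Answer: 4 6 0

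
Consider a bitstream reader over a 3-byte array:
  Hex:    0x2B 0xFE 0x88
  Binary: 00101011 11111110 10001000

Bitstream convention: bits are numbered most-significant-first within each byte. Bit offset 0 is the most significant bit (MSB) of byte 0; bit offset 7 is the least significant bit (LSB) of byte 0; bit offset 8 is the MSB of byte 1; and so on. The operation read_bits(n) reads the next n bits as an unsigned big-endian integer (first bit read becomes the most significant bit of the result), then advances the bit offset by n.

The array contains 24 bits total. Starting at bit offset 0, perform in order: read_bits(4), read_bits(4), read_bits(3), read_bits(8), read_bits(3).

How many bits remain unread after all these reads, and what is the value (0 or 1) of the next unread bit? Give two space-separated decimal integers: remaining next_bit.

Answer: 2 0

Derivation:
Read 1: bits[0:4] width=4 -> value=2 (bin 0010); offset now 4 = byte 0 bit 4; 20 bits remain
Read 2: bits[4:8] width=4 -> value=11 (bin 1011); offset now 8 = byte 1 bit 0; 16 bits remain
Read 3: bits[8:11] width=3 -> value=7 (bin 111); offset now 11 = byte 1 bit 3; 13 bits remain
Read 4: bits[11:19] width=8 -> value=244 (bin 11110100); offset now 19 = byte 2 bit 3; 5 bits remain
Read 5: bits[19:22] width=3 -> value=2 (bin 010); offset now 22 = byte 2 bit 6; 2 bits remain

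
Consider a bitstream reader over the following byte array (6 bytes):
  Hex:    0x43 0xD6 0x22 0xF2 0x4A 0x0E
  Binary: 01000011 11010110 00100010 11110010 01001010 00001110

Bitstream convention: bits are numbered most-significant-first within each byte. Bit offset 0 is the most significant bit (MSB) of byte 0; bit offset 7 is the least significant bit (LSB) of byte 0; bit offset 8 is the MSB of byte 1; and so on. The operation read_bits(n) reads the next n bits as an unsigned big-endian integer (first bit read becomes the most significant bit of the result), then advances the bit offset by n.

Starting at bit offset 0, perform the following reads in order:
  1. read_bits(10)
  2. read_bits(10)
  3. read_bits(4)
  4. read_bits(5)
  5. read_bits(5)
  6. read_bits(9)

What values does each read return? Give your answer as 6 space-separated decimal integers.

Read 1: bits[0:10] width=10 -> value=271 (bin 0100001111); offset now 10 = byte 1 bit 2; 38 bits remain
Read 2: bits[10:20] width=10 -> value=354 (bin 0101100010); offset now 20 = byte 2 bit 4; 28 bits remain
Read 3: bits[20:24] width=4 -> value=2 (bin 0010); offset now 24 = byte 3 bit 0; 24 bits remain
Read 4: bits[24:29] width=5 -> value=30 (bin 11110); offset now 29 = byte 3 bit 5; 19 bits remain
Read 5: bits[29:34] width=5 -> value=9 (bin 01001); offset now 34 = byte 4 bit 2; 14 bits remain
Read 6: bits[34:43] width=9 -> value=80 (bin 001010000); offset now 43 = byte 5 bit 3; 5 bits remain

Answer: 271 354 2 30 9 80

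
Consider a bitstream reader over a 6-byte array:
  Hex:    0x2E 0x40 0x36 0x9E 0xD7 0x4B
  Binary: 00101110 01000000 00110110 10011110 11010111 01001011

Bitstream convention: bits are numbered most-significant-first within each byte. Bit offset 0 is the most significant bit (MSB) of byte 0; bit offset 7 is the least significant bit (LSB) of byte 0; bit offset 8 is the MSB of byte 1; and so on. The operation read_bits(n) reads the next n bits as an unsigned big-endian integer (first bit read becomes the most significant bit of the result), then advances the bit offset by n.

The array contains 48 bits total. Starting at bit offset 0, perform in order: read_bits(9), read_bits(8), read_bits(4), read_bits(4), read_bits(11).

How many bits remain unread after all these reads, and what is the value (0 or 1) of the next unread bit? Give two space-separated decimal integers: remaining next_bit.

Answer: 12 0

Derivation:
Read 1: bits[0:9] width=9 -> value=92 (bin 001011100); offset now 9 = byte 1 bit 1; 39 bits remain
Read 2: bits[9:17] width=8 -> value=128 (bin 10000000); offset now 17 = byte 2 bit 1; 31 bits remain
Read 3: bits[17:21] width=4 -> value=6 (bin 0110); offset now 21 = byte 2 bit 5; 27 bits remain
Read 4: bits[21:25] width=4 -> value=13 (bin 1101); offset now 25 = byte 3 bit 1; 23 bits remain
Read 5: bits[25:36] width=11 -> value=493 (bin 00111101101); offset now 36 = byte 4 bit 4; 12 bits remain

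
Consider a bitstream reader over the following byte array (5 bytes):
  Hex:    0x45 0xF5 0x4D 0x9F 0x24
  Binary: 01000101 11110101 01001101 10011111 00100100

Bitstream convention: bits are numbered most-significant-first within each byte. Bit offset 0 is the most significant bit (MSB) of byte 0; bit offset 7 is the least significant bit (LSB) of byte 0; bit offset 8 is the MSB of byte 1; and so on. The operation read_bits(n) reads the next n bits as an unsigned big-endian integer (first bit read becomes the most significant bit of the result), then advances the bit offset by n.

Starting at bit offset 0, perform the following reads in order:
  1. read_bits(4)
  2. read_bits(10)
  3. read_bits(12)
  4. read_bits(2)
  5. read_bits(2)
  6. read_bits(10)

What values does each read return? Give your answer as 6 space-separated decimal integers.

Answer: 4 381 1334 1 3 804

Derivation:
Read 1: bits[0:4] width=4 -> value=4 (bin 0100); offset now 4 = byte 0 bit 4; 36 bits remain
Read 2: bits[4:14] width=10 -> value=381 (bin 0101111101); offset now 14 = byte 1 bit 6; 26 bits remain
Read 3: bits[14:26] width=12 -> value=1334 (bin 010100110110); offset now 26 = byte 3 bit 2; 14 bits remain
Read 4: bits[26:28] width=2 -> value=1 (bin 01); offset now 28 = byte 3 bit 4; 12 bits remain
Read 5: bits[28:30] width=2 -> value=3 (bin 11); offset now 30 = byte 3 bit 6; 10 bits remain
Read 6: bits[30:40] width=10 -> value=804 (bin 1100100100); offset now 40 = byte 5 bit 0; 0 bits remain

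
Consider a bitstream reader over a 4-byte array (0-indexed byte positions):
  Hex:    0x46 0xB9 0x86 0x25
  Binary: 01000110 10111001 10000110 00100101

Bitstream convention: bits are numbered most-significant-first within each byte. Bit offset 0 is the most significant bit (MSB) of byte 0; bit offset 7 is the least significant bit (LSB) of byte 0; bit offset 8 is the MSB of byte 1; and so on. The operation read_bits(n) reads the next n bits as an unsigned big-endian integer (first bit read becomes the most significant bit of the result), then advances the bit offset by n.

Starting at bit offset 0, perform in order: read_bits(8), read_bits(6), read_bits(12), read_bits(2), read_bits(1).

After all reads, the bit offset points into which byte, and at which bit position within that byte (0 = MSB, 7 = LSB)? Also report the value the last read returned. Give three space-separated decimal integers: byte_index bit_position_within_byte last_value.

Answer: 3 5 0

Derivation:
Read 1: bits[0:8] width=8 -> value=70 (bin 01000110); offset now 8 = byte 1 bit 0; 24 bits remain
Read 2: bits[8:14] width=6 -> value=46 (bin 101110); offset now 14 = byte 1 bit 6; 18 bits remain
Read 3: bits[14:26] width=12 -> value=1560 (bin 011000011000); offset now 26 = byte 3 bit 2; 6 bits remain
Read 4: bits[26:28] width=2 -> value=2 (bin 10); offset now 28 = byte 3 bit 4; 4 bits remain
Read 5: bits[28:29] width=1 -> value=0 (bin 0); offset now 29 = byte 3 bit 5; 3 bits remain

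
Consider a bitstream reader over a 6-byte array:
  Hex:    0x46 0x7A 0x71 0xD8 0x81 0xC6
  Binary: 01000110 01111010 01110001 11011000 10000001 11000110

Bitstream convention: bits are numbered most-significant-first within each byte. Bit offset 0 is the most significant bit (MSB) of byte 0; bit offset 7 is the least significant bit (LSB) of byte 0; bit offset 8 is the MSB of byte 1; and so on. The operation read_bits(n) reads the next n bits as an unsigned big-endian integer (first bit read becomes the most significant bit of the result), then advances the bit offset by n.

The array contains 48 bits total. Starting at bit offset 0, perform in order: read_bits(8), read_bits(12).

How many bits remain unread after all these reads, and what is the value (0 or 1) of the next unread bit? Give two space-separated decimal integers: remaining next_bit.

Read 1: bits[0:8] width=8 -> value=70 (bin 01000110); offset now 8 = byte 1 bit 0; 40 bits remain
Read 2: bits[8:20] width=12 -> value=1959 (bin 011110100111); offset now 20 = byte 2 bit 4; 28 bits remain

Answer: 28 0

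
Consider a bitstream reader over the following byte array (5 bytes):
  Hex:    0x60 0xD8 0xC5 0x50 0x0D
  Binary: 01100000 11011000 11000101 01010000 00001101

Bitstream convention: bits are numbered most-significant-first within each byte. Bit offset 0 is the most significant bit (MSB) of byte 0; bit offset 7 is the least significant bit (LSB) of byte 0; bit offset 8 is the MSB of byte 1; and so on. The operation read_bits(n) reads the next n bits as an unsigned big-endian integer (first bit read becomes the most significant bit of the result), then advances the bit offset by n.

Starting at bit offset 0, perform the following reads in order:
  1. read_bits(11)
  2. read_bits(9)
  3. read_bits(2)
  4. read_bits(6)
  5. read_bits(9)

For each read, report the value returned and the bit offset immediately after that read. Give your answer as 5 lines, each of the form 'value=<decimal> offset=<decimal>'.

Read 1: bits[0:11] width=11 -> value=774 (bin 01100000110); offset now 11 = byte 1 bit 3; 29 bits remain
Read 2: bits[11:20] width=9 -> value=396 (bin 110001100); offset now 20 = byte 2 bit 4; 20 bits remain
Read 3: bits[20:22] width=2 -> value=1 (bin 01); offset now 22 = byte 2 bit 6; 18 bits remain
Read 4: bits[22:28] width=6 -> value=21 (bin 010101); offset now 28 = byte 3 bit 4; 12 bits remain
Read 5: bits[28:37] width=9 -> value=1 (bin 000000001); offset now 37 = byte 4 bit 5; 3 bits remain

Answer: value=774 offset=11
value=396 offset=20
value=1 offset=22
value=21 offset=28
value=1 offset=37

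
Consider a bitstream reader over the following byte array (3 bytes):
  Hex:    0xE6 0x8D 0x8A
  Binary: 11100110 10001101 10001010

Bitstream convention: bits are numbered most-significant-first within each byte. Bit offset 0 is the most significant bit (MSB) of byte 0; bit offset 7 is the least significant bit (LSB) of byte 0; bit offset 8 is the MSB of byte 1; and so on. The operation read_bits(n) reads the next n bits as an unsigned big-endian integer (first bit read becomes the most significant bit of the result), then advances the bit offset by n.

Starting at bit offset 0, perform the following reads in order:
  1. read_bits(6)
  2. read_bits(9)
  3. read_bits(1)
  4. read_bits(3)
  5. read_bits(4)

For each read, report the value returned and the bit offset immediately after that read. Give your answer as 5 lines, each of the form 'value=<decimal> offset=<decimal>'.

Answer: value=57 offset=6
value=326 offset=15
value=1 offset=16
value=4 offset=19
value=5 offset=23

Derivation:
Read 1: bits[0:6] width=6 -> value=57 (bin 111001); offset now 6 = byte 0 bit 6; 18 bits remain
Read 2: bits[6:15] width=9 -> value=326 (bin 101000110); offset now 15 = byte 1 bit 7; 9 bits remain
Read 3: bits[15:16] width=1 -> value=1 (bin 1); offset now 16 = byte 2 bit 0; 8 bits remain
Read 4: bits[16:19] width=3 -> value=4 (bin 100); offset now 19 = byte 2 bit 3; 5 bits remain
Read 5: bits[19:23] width=4 -> value=5 (bin 0101); offset now 23 = byte 2 bit 7; 1 bits remain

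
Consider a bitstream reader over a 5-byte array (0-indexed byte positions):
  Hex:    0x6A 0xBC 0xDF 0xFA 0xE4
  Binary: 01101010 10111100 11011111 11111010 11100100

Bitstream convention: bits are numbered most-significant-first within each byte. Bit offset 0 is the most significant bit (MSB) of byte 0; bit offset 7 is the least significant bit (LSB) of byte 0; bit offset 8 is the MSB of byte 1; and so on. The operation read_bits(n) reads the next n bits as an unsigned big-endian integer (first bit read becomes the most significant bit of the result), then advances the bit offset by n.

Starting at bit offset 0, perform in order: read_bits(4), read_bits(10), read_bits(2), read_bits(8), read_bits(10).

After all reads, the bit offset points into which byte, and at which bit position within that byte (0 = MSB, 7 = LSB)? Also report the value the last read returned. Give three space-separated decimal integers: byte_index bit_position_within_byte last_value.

Answer: 4 2 1003

Derivation:
Read 1: bits[0:4] width=4 -> value=6 (bin 0110); offset now 4 = byte 0 bit 4; 36 bits remain
Read 2: bits[4:14] width=10 -> value=687 (bin 1010101111); offset now 14 = byte 1 bit 6; 26 bits remain
Read 3: bits[14:16] width=2 -> value=0 (bin 00); offset now 16 = byte 2 bit 0; 24 bits remain
Read 4: bits[16:24] width=8 -> value=223 (bin 11011111); offset now 24 = byte 3 bit 0; 16 bits remain
Read 5: bits[24:34] width=10 -> value=1003 (bin 1111101011); offset now 34 = byte 4 bit 2; 6 bits remain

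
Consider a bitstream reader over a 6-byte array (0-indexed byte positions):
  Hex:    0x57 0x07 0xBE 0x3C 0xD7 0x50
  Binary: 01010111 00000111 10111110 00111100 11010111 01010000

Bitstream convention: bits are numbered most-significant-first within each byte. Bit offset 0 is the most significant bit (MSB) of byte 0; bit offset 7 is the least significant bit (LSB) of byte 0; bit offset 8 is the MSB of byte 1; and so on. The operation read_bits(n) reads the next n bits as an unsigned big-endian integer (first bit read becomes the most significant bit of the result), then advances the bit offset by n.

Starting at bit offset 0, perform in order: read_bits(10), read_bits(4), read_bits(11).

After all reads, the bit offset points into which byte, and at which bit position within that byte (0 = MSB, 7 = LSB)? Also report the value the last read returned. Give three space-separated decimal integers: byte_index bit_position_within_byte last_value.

Answer: 3 1 1916

Derivation:
Read 1: bits[0:10] width=10 -> value=348 (bin 0101011100); offset now 10 = byte 1 bit 2; 38 bits remain
Read 2: bits[10:14] width=4 -> value=1 (bin 0001); offset now 14 = byte 1 bit 6; 34 bits remain
Read 3: bits[14:25] width=11 -> value=1916 (bin 11101111100); offset now 25 = byte 3 bit 1; 23 bits remain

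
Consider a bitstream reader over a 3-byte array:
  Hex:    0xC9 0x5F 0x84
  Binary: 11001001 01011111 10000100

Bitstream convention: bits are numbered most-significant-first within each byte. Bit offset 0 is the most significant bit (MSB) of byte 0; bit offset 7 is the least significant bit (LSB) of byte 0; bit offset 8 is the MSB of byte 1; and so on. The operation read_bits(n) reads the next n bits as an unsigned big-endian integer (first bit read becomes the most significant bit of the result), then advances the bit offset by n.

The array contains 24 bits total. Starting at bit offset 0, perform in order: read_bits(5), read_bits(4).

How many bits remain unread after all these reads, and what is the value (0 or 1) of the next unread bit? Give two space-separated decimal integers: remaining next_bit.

Read 1: bits[0:5] width=5 -> value=25 (bin 11001); offset now 5 = byte 0 bit 5; 19 bits remain
Read 2: bits[5:9] width=4 -> value=2 (bin 0010); offset now 9 = byte 1 bit 1; 15 bits remain

Answer: 15 1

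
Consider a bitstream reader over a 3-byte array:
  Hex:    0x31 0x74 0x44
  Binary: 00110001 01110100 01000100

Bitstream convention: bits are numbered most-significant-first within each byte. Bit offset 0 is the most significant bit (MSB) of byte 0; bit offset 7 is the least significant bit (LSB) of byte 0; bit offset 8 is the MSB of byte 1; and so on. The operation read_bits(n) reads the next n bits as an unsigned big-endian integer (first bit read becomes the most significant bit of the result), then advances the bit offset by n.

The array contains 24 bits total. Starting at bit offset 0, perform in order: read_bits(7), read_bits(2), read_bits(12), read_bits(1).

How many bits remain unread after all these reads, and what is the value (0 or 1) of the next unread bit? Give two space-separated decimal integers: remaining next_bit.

Read 1: bits[0:7] width=7 -> value=24 (bin 0011000); offset now 7 = byte 0 bit 7; 17 bits remain
Read 2: bits[7:9] width=2 -> value=2 (bin 10); offset now 9 = byte 1 bit 1; 15 bits remain
Read 3: bits[9:21] width=12 -> value=3720 (bin 111010001000); offset now 21 = byte 2 bit 5; 3 bits remain
Read 4: bits[21:22] width=1 -> value=1 (bin 1); offset now 22 = byte 2 bit 6; 2 bits remain

Answer: 2 0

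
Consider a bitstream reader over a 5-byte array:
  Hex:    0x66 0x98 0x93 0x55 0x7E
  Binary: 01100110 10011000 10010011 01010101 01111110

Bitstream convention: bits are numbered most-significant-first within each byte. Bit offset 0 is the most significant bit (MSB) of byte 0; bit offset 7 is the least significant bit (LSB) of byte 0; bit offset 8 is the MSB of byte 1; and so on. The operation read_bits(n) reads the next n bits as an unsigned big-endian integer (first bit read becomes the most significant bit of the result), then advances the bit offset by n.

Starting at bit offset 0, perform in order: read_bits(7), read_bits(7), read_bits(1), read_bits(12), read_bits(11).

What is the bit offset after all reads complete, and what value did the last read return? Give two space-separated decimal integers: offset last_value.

Answer: 38 1375

Derivation:
Read 1: bits[0:7] width=7 -> value=51 (bin 0110011); offset now 7 = byte 0 bit 7; 33 bits remain
Read 2: bits[7:14] width=7 -> value=38 (bin 0100110); offset now 14 = byte 1 bit 6; 26 bits remain
Read 3: bits[14:15] width=1 -> value=0 (bin 0); offset now 15 = byte 1 bit 7; 25 bits remain
Read 4: bits[15:27] width=12 -> value=1178 (bin 010010011010); offset now 27 = byte 3 bit 3; 13 bits remain
Read 5: bits[27:38] width=11 -> value=1375 (bin 10101011111); offset now 38 = byte 4 bit 6; 2 bits remain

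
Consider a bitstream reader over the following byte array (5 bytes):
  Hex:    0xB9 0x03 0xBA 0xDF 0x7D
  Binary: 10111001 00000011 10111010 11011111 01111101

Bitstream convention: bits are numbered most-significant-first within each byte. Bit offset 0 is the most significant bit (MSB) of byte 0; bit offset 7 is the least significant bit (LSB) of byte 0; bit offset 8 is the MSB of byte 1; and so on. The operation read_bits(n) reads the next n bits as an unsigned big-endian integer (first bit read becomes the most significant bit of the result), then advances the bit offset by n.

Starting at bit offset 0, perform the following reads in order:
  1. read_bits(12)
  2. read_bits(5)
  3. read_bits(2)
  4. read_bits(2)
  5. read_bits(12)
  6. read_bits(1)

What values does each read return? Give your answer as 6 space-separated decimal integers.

Answer: 2960 7 1 3 1470 1

Derivation:
Read 1: bits[0:12] width=12 -> value=2960 (bin 101110010000); offset now 12 = byte 1 bit 4; 28 bits remain
Read 2: bits[12:17] width=5 -> value=7 (bin 00111); offset now 17 = byte 2 bit 1; 23 bits remain
Read 3: bits[17:19] width=2 -> value=1 (bin 01); offset now 19 = byte 2 bit 3; 21 bits remain
Read 4: bits[19:21] width=2 -> value=3 (bin 11); offset now 21 = byte 2 bit 5; 19 bits remain
Read 5: bits[21:33] width=12 -> value=1470 (bin 010110111110); offset now 33 = byte 4 bit 1; 7 bits remain
Read 6: bits[33:34] width=1 -> value=1 (bin 1); offset now 34 = byte 4 bit 2; 6 bits remain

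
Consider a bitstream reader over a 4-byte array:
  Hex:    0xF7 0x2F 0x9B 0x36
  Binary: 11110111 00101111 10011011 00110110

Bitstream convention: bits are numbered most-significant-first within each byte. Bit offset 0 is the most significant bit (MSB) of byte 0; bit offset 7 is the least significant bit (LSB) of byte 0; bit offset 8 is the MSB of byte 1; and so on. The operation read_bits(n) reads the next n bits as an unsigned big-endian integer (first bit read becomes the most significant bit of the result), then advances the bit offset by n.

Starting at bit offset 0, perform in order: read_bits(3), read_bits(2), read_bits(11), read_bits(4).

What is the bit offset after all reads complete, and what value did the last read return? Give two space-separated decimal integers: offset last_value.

Answer: 20 9

Derivation:
Read 1: bits[0:3] width=3 -> value=7 (bin 111); offset now 3 = byte 0 bit 3; 29 bits remain
Read 2: bits[3:5] width=2 -> value=2 (bin 10); offset now 5 = byte 0 bit 5; 27 bits remain
Read 3: bits[5:16] width=11 -> value=1839 (bin 11100101111); offset now 16 = byte 2 bit 0; 16 bits remain
Read 4: bits[16:20] width=4 -> value=9 (bin 1001); offset now 20 = byte 2 bit 4; 12 bits remain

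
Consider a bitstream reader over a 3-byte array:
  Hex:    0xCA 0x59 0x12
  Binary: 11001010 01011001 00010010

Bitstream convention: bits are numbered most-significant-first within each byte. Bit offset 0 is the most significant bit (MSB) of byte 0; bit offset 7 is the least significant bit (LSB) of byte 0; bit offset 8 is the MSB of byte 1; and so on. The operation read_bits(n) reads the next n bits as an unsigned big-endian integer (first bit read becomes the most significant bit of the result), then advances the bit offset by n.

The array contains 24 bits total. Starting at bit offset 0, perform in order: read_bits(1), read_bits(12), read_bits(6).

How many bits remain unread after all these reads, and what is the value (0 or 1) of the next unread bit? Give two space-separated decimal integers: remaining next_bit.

Answer: 5 1

Derivation:
Read 1: bits[0:1] width=1 -> value=1 (bin 1); offset now 1 = byte 0 bit 1; 23 bits remain
Read 2: bits[1:13] width=12 -> value=2379 (bin 100101001011); offset now 13 = byte 1 bit 5; 11 bits remain
Read 3: bits[13:19] width=6 -> value=8 (bin 001000); offset now 19 = byte 2 bit 3; 5 bits remain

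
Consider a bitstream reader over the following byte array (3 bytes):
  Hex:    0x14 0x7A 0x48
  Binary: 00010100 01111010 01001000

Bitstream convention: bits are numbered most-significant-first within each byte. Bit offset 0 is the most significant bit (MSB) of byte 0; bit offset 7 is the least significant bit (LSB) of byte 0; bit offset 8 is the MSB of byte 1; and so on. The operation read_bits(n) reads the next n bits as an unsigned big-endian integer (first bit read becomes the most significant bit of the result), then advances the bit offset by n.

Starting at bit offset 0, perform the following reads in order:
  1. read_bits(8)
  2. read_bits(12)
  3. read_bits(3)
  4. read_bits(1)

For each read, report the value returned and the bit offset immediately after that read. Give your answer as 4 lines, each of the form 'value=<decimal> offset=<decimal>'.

Answer: value=20 offset=8
value=1956 offset=20
value=4 offset=23
value=0 offset=24

Derivation:
Read 1: bits[0:8] width=8 -> value=20 (bin 00010100); offset now 8 = byte 1 bit 0; 16 bits remain
Read 2: bits[8:20] width=12 -> value=1956 (bin 011110100100); offset now 20 = byte 2 bit 4; 4 bits remain
Read 3: bits[20:23] width=3 -> value=4 (bin 100); offset now 23 = byte 2 bit 7; 1 bits remain
Read 4: bits[23:24] width=1 -> value=0 (bin 0); offset now 24 = byte 3 bit 0; 0 bits remain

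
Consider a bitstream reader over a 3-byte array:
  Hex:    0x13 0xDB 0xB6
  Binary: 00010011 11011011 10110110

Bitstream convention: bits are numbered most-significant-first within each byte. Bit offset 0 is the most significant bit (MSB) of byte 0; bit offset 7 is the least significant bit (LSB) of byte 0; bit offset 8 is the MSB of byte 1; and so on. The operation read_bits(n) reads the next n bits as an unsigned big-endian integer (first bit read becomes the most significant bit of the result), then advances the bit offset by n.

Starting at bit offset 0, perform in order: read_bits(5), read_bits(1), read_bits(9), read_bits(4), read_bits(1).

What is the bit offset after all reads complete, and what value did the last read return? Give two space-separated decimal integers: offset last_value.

Read 1: bits[0:5] width=5 -> value=2 (bin 00010); offset now 5 = byte 0 bit 5; 19 bits remain
Read 2: bits[5:6] width=1 -> value=0 (bin 0); offset now 6 = byte 0 bit 6; 18 bits remain
Read 3: bits[6:15] width=9 -> value=493 (bin 111101101); offset now 15 = byte 1 bit 7; 9 bits remain
Read 4: bits[15:19] width=4 -> value=13 (bin 1101); offset now 19 = byte 2 bit 3; 5 bits remain
Read 5: bits[19:20] width=1 -> value=1 (bin 1); offset now 20 = byte 2 bit 4; 4 bits remain

Answer: 20 1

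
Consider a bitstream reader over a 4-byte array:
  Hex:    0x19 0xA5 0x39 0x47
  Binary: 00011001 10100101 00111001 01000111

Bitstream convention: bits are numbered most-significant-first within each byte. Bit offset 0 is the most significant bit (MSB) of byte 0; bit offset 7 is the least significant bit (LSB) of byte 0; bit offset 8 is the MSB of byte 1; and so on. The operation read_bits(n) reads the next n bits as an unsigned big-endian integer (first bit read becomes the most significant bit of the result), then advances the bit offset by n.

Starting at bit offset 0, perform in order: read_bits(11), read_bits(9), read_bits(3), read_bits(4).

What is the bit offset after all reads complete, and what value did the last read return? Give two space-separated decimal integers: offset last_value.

Answer: 27 10

Derivation:
Read 1: bits[0:11] width=11 -> value=205 (bin 00011001101); offset now 11 = byte 1 bit 3; 21 bits remain
Read 2: bits[11:20] width=9 -> value=83 (bin 001010011); offset now 20 = byte 2 bit 4; 12 bits remain
Read 3: bits[20:23] width=3 -> value=4 (bin 100); offset now 23 = byte 2 bit 7; 9 bits remain
Read 4: bits[23:27] width=4 -> value=10 (bin 1010); offset now 27 = byte 3 bit 3; 5 bits remain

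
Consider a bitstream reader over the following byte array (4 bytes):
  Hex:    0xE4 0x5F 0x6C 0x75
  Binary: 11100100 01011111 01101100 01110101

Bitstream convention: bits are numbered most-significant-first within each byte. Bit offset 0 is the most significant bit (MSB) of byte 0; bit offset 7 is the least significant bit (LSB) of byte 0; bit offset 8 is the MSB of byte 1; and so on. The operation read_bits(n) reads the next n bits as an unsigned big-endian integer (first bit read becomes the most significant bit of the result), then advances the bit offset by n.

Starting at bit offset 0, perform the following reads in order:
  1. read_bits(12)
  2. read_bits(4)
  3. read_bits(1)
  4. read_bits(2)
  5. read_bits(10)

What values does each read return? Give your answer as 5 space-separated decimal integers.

Read 1: bits[0:12] width=12 -> value=3653 (bin 111001000101); offset now 12 = byte 1 bit 4; 20 bits remain
Read 2: bits[12:16] width=4 -> value=15 (bin 1111); offset now 16 = byte 2 bit 0; 16 bits remain
Read 3: bits[16:17] width=1 -> value=0 (bin 0); offset now 17 = byte 2 bit 1; 15 bits remain
Read 4: bits[17:19] width=2 -> value=3 (bin 11); offset now 19 = byte 2 bit 3; 13 bits remain
Read 5: bits[19:29] width=10 -> value=398 (bin 0110001110); offset now 29 = byte 3 bit 5; 3 bits remain

Answer: 3653 15 0 3 398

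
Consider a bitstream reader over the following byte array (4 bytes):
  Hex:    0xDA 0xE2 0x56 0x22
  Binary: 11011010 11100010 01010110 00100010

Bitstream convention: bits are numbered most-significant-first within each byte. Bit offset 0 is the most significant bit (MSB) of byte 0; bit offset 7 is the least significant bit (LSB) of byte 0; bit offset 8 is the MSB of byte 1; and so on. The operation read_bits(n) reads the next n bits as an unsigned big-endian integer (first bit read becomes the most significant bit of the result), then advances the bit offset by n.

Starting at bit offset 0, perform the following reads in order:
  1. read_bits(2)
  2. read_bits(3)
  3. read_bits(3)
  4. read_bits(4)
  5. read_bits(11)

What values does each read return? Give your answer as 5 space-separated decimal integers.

Answer: 3 3 2 14 299

Derivation:
Read 1: bits[0:2] width=2 -> value=3 (bin 11); offset now 2 = byte 0 bit 2; 30 bits remain
Read 2: bits[2:5] width=3 -> value=3 (bin 011); offset now 5 = byte 0 bit 5; 27 bits remain
Read 3: bits[5:8] width=3 -> value=2 (bin 010); offset now 8 = byte 1 bit 0; 24 bits remain
Read 4: bits[8:12] width=4 -> value=14 (bin 1110); offset now 12 = byte 1 bit 4; 20 bits remain
Read 5: bits[12:23] width=11 -> value=299 (bin 00100101011); offset now 23 = byte 2 bit 7; 9 bits remain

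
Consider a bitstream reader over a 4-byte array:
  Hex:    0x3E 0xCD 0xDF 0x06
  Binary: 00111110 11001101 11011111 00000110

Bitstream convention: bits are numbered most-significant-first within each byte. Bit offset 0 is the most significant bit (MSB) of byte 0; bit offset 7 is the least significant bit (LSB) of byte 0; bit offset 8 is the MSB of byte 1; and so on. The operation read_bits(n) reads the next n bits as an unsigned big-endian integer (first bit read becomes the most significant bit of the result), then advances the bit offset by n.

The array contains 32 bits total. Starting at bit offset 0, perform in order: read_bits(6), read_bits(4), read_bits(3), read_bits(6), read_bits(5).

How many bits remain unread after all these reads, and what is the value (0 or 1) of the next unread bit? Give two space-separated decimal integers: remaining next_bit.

Answer: 8 0

Derivation:
Read 1: bits[0:6] width=6 -> value=15 (bin 001111); offset now 6 = byte 0 bit 6; 26 bits remain
Read 2: bits[6:10] width=4 -> value=11 (bin 1011); offset now 10 = byte 1 bit 2; 22 bits remain
Read 3: bits[10:13] width=3 -> value=1 (bin 001); offset now 13 = byte 1 bit 5; 19 bits remain
Read 4: bits[13:19] width=6 -> value=46 (bin 101110); offset now 19 = byte 2 bit 3; 13 bits remain
Read 5: bits[19:24] width=5 -> value=31 (bin 11111); offset now 24 = byte 3 bit 0; 8 bits remain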